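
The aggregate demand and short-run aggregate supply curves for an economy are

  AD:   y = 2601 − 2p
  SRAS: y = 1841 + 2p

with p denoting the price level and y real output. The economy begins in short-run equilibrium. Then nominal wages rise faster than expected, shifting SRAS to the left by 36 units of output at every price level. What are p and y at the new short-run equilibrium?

p = 199, y = 2203

This is a negative supply shock: SRAS shifts left.
New SRAS: y = 1805 + 2p.
Set AD = SRAS: 2601 − 2p = 1805 + 2p, so 796 = 4p and p = 199.
y = 2601 − 2·199 = 2203.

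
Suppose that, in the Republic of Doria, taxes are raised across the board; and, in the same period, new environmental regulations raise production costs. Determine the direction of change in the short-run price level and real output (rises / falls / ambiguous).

Price level: ambiguous; output: falls

The first event is a negative demand shock: AD shifts left, which by itself pushes P down and Y down.
The second is an adverse supply shock: SRAS shifts left, which by itself pushes P up and Y down.
The two shocks push P in opposite directions, so the effect on P is ambiguous. Both shocks push Y down, so Y falls.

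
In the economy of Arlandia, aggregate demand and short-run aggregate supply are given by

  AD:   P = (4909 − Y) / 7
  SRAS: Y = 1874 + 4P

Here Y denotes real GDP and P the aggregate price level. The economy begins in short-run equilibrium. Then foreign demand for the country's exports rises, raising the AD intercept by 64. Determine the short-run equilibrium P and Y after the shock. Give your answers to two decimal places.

This is a positive demand shock: AD shifts right.
New AD: Y = 4973 − 7P.
Set AD = SRAS: 4973 − 7P = 1874 + 4P, so 3099 = 11P and P = 281.73.
Substituting into AD, Y = 3000.91.

P = 281.73, Y = 3000.91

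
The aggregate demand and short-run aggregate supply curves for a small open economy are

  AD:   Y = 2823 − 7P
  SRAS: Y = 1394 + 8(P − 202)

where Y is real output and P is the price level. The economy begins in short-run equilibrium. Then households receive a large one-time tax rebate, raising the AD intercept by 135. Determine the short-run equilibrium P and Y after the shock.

This is a positive demand shock: AD shifts right.
New AD: Y = 2958 − 7P.
SRAS can be written Y = 8P − 222.
Set AD = SRAS: 2958 − 7P = 8P − 222, so 3180 = 15P and P = 212.
Y = 2958 − 7·212 = 1474.

P = 212, Y = 1474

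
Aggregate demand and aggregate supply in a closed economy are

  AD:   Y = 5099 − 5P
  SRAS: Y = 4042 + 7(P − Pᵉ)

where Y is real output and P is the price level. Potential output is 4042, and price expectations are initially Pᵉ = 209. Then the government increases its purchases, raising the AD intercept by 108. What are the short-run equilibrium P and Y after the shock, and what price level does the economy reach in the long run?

Short run: P = 219, Y = 4112. Long run: P = 233.

AD shifts right: new AD is Y = 5207 − 5P. With Pᵉ = 209, SRAS is Y = 2579 + 7P.
Short run: 5207 − 5P = 2579 + 7P gives 2628 = 12P, so P = 219 and Y = 5207 − 5·219 = 4112.
Y = 4112 is above potential 4042; expectations adjust and SRAS shifts left until Y = 4042.
Long run: on the new AD curve, 4042 = 5207 − 5P gives P = 233.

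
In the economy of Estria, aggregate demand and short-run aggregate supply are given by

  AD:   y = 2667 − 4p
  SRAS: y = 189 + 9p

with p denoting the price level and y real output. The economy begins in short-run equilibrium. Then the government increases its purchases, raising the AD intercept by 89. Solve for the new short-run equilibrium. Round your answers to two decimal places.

p = 197.46, y = 1966.15

This is a positive demand shock: AD shifts right.
New AD: y = 2756 − 4p.
Set AD = SRAS: 2756 − 4p = 189 + 9p, so 2567 = 13p and p = 197.46.
Substituting into AD, y = 1966.15.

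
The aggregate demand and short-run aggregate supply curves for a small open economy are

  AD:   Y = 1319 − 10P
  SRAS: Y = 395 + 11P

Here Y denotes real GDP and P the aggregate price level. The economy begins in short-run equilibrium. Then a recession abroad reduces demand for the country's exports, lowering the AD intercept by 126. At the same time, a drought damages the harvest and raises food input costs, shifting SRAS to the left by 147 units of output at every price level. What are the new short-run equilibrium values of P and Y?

After both shocks: AD is Y = 1193 − 10P and SRAS is Y = 248 + 11P.
Setting them equal: 945 = 21P, so P = 45.
Y = 1193 − 10·45 = 743.

P = 45, Y = 743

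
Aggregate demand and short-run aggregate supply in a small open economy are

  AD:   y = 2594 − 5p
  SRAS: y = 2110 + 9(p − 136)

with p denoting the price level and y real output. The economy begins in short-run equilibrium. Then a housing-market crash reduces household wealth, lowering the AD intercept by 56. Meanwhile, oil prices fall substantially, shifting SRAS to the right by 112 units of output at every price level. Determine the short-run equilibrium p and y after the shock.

After both shocks: AD is y = 2538 − 5p and SRAS is y = 998 + 9p.
Setting them equal: 1540 = 14p, so p = 110.
y = 2538 − 5·110 = 1988.

p = 110, y = 1988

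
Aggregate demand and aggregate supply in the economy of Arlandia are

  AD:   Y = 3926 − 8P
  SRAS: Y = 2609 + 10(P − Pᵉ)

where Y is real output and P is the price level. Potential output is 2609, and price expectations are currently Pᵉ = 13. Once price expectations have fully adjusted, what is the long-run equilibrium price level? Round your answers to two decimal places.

Short run: with Pᵉ = 13, SRAS is Y = 2479 + 10P. Setting AD = SRAS gives 1447 = 18P, so P = 80.39 and Y = 3926 − 8P = 3282.89.
Output 3282.89 is above potential 2609, so over time expected prices rise and SRAS shifts left until Y returns to 2609.
Long run: Y = 2609 on the AD curve gives 2609 = 3926 − 8P, so P = 164.63.

Long-run P = 164.63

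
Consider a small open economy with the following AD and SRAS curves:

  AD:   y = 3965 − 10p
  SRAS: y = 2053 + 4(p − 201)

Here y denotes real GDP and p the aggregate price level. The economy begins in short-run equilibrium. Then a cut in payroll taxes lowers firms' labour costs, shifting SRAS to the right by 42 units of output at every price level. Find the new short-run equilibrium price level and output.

p = 191, y = 2055

This is a positive supply shock: SRAS shifts right.
New SRAS: y = 1291 + 4p.
Set AD = SRAS: 3965 − 10p = 1291 + 4p, so 2674 = 14p and p = 191.
y = 3965 − 10·191 = 2055.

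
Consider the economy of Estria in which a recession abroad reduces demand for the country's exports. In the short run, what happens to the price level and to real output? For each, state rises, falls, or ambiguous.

Price level: falls; output: falls

This is a negative demand shock: AD shifts left.
Moving along the upward-sloping SRAS curve, P falls and Y falls.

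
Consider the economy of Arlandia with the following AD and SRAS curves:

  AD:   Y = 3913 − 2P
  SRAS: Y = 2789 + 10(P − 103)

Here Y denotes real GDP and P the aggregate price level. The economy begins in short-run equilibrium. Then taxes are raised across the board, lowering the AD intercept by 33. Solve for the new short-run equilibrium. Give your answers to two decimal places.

P = 176.75, Y = 3526.50

This is a negative demand shock: AD shifts left.
New AD: Y = 3880 − 2P.
SRAS can be written Y = 1759 + 10P.
Set AD = SRAS: 3880 − 2P = 1759 + 10P, so 2121 = 12P and P = 176.75.
Substituting into AD, Y = 3526.50.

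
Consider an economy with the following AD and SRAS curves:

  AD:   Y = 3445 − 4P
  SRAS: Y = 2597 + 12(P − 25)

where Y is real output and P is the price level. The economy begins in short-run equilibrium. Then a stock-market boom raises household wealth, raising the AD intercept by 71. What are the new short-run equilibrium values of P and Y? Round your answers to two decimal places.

P = 76.19, Y = 3211.25

This is a positive demand shock: AD shifts right.
New AD: Y = 3516 − 4P.
SRAS can be written Y = 2297 + 12P.
Set AD = SRAS: 3516 − 4P = 2297 + 12P, so 1219 = 16P and P = 76.19.
Substituting into AD, Y = 3211.25.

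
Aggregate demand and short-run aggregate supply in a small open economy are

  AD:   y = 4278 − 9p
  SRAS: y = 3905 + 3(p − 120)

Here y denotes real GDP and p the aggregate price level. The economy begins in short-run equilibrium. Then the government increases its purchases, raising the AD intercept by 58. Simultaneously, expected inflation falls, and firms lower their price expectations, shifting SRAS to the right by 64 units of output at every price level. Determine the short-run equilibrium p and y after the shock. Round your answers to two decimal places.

p = 60.58, y = 3790.75

After both shocks: AD is y = 4336 − 9p and SRAS is y = 3609 + 3p.
Setting them equal: 727 = 12p, so p = 60.58.
Substituting into AD, y = 3790.75.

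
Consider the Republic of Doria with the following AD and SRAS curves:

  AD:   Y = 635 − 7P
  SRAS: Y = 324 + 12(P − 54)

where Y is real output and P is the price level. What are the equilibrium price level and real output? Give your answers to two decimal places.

Write SRAS as Y = 324 + 12P − 648 = 12P − 324.
Set AD = SRAS: 635 − 7P = 12P − 324, so 959 = 19P and P = 50.47.
Substituting into AD, Y = 635 − 7P = 281.68.

P = 50.47, Y = 281.68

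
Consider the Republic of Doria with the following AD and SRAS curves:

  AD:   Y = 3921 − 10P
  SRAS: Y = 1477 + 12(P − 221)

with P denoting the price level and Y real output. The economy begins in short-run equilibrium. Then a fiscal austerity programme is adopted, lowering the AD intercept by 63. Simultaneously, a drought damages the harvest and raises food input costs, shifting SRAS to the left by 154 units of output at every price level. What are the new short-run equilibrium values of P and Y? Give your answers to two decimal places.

After both shocks: AD is Y = 3858 − 10P and SRAS is Y = 12P − 1329.
Setting them equal: 5187 = 22P, so P = 235.77.
Substituting into AD, Y = 1500.27.

P = 235.77, Y = 1500.27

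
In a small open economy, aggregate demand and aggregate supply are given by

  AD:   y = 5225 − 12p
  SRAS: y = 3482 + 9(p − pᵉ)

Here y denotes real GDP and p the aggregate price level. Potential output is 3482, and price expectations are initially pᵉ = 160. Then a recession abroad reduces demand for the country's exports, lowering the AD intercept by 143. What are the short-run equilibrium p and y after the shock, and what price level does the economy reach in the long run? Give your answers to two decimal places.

Short run: p = 144.76, y = 3344.86. Long run: p = 133.33.

AD shifts left: new AD is y = 5082 − 12p. With pᵉ = 160, SRAS is y = 2042 + 9p.
Short run: 5082 − 12p = 2042 + 9p gives 3040 = 21p, so p = 144.76 and y = 5082 − 12p = 3344.86.
y = 3344.86 is below potential 3482; expectations adjust and SRAS shifts right until y = 3482.
Long run: on the new AD curve, 3482 = 5082 − 12p gives p = 133.33.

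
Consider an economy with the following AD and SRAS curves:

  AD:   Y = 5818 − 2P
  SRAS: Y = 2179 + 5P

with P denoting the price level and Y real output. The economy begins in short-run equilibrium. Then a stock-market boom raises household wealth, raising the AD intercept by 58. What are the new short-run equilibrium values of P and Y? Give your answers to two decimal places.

P = 528.14, Y = 4819.71

This is a positive demand shock: AD shifts right.
New AD: Y = 5876 − 2P.
Set AD = SRAS: 5876 − 2P = 2179 + 5P, so 3697 = 7P and P = 528.14.
Substituting into AD, Y = 4819.71.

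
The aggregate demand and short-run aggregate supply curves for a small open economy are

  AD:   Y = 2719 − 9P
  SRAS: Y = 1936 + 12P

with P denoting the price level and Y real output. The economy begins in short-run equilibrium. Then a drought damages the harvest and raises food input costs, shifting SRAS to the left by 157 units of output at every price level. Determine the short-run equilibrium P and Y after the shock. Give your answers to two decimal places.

P = 44.76, Y = 2316.14

This is a negative supply shock: SRAS shifts left.
New SRAS: Y = 1779 + 12P.
Set AD = SRAS: 2719 − 9P = 1779 + 12P, so 940 = 21P and P = 44.76.
Substituting into AD, Y = 2316.14.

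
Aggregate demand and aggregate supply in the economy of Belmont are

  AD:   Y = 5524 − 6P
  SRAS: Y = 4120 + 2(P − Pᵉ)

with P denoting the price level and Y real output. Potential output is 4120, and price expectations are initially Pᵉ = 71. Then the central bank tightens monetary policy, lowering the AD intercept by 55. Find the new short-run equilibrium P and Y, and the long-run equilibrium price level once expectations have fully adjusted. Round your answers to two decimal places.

Short run: P = 186.38, Y = 4350.75. Long run: P = 224.83.

AD shifts left: new AD is Y = 5469 − 6P. With Pᵉ = 71, SRAS is Y = 3978 + 2P.
Short run: 5469 − 6P = 3978 + 2P gives 1491 = 8P, so P = 186.38 and Y = 5469 − 6P = 4350.75.
Y = 4350.75 is above potential 4120; expectations adjust and SRAS shifts left until Y = 4120.
Long run: on the new AD curve, 4120 = 5469 − 6P gives P = 224.83.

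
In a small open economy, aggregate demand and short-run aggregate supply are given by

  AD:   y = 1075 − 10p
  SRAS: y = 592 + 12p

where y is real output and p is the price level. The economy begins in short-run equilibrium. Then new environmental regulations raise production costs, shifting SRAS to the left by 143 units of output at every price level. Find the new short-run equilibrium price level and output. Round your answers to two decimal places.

p = 28.45, y = 790.45

This is a negative supply shock: SRAS shifts left.
New SRAS: y = 449 + 12p.
Set AD = SRAS: 1075 − 10p = 449 + 12p, so 626 = 22p and p = 28.45.
Substituting into AD, y = 790.45.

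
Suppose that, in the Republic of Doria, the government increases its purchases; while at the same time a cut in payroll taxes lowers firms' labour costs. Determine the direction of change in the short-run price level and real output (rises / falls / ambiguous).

The first event is a positive demand shock: AD shifts right, which by itself pushes P up and Y up.
The second is a favourable supply shock: SRAS shifts right, which by itself pushes P down and Y up.
The two shocks push P in opposite directions, so the effect on P is ambiguous. Both shocks push Y up, so Y rises.

Price level: ambiguous; output: rises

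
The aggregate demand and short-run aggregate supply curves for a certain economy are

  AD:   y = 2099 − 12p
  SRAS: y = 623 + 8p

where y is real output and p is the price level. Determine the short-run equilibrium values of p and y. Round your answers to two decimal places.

p = 73.80, y = 1213.40

Set AD = SRAS: 2099 − 12p = 623 + 8p, so 1476 = 20p and p = 73.80.
Substituting into AD, y = 2099 − 12p = 1213.40.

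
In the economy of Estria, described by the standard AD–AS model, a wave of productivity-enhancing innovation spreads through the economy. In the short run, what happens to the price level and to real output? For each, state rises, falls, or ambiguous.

Price level: falls; output: rises

This is a favourable supply shock: SRAS shifts right.
Moving along the downward-sloping AD curve, P falls and Y rises.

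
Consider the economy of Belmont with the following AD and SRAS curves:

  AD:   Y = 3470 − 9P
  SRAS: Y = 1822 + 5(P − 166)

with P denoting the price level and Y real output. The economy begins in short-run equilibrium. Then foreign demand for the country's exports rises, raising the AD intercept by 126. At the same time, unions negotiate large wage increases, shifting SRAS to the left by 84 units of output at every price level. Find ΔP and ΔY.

After both shocks: AD is Y = 3596 − 9P and SRAS is Y = 908 + 5P.
Setting them equal: 2688 = 14P, so P = 192.
Y = 3596 − 9·192 = 1868.
Initially P = 177, Y = 1877, so ΔP = +15 and ΔY = -9.

ΔP = +15, ΔY = -9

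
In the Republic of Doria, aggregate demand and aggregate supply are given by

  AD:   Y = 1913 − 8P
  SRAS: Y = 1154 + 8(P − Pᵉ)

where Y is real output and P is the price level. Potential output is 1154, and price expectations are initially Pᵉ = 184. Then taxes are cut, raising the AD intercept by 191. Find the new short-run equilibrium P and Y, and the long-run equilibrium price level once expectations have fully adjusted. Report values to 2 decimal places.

Short run: P = 151.38, Y = 893.00. Long run: P = 118.75.

AD shifts right: new AD is Y = 2104 − 8P. With Pᵉ = 184, SRAS is Y = 8P − 318.
Short run: 2104 − 8P = 8P − 318 gives 2422 = 16P, so P = 151.38 and Y = 2104 − 8P = 893.00.
Y = 893.00 is below potential 1154; expectations adjust and SRAS shifts right until Y = 1154.
Long run: on the new AD curve, 1154 = 2104 − 8P gives P = 118.75.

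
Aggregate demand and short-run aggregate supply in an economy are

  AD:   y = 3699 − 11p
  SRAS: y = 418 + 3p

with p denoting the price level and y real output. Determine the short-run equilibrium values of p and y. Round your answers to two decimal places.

Set AD = SRAS: 3699 − 11p = 418 + 3p, so 3281 = 14p and p = 234.36.
Substituting into AD, y = 3699 − 11p = 1121.07.

p = 234.36, y = 1121.07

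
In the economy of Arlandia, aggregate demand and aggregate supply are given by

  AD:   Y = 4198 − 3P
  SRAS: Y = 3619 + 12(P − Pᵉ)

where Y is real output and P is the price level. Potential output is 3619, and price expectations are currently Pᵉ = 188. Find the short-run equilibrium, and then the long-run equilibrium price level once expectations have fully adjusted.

Short run: P = 189, Y = 3631. Long run: P = 193.

Short run: with Pᵉ = 188, SRAS is Y = 1363 + 12P. Setting AD = SRAS gives 2835 = 15P, so P = 189 and Y = 4198 − 3·189 = 3631.
Output 3631 is above potential 3619, so over time expected prices rise and SRAS shifts left until Y returns to 3619.
Long run: Y = 3619 on the AD curve gives 3619 = 4198 − 3P, so P = 193.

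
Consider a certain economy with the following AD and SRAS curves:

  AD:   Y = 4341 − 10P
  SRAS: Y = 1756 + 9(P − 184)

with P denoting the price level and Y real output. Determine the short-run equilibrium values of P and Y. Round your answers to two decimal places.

P = 223.21, Y = 2108.89

Write SRAS as Y = 1756 + 9P − 1656 = 100 + 9P.
Set AD = SRAS: 4341 − 10P = 100 + 9P, so 4241 = 19P and P = 223.21.
Substituting into AD, Y = 4341 − 10P = 2108.89.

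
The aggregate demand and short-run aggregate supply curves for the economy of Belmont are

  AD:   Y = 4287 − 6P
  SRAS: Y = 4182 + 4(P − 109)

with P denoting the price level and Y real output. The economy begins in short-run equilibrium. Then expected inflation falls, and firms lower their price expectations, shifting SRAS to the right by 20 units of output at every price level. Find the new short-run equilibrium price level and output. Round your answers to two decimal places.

This is a positive supply shock: SRAS shifts right.
New SRAS: Y = 3766 + 4P.
Set AD = SRAS: 4287 − 6P = 3766 + 4P, so 521 = 10P and P = 52.10.
Substituting into AD, Y = 3974.40.

P = 52.10, Y = 3974.40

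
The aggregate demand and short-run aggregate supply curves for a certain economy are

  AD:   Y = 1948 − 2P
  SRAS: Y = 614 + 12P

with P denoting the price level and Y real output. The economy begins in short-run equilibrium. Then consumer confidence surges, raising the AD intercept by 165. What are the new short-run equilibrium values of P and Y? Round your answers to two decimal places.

This is a positive demand shock: AD shifts right.
New AD: Y = 2113 − 2P.
Set AD = SRAS: 2113 − 2P = 614 + 12P, so 1499 = 14P and P = 107.07.
Substituting into AD, Y = 1898.86.

P = 107.07, Y = 1898.86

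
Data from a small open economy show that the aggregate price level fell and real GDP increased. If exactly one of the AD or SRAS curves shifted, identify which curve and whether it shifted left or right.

SRAS shifted right

P fell and Y rose. An AD shift moves P and Y in the same direction; an SRAS shift moves them in opposite directions.
Here P and Y moved in opposite directions, so the SRAS curve shifted.
Since Y rose, SRAS shifted right.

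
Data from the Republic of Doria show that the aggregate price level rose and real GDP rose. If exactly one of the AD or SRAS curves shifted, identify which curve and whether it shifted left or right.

AD shifted right

P rose and Y rose. An AD shift moves P and Y in the same direction; an SRAS shift moves them in opposite directions.
Here P and Y moved in the same direction, so the AD curve shifted.
Since Y rose, AD shifted right.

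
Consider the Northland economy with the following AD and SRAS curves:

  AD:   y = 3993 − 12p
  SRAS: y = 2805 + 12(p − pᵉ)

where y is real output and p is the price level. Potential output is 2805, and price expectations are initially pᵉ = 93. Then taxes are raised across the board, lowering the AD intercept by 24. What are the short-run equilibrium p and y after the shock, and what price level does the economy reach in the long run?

AD shifts left: new AD is y = 3969 − 12p. With pᵉ = 93, SRAS is y = 1689 + 12p.
Short run: 3969 − 12p = 1689 + 12p gives 2280 = 24p, so p = 95 and y = 3969 − 12·95 = 2829.
y = 2829 is above potential 2805; expectations adjust and SRAS shifts left until y = 2805.
Long run: on the new AD curve, 2805 = 3969 − 12p gives p = 97.

Short run: p = 95, y = 2829. Long run: p = 97.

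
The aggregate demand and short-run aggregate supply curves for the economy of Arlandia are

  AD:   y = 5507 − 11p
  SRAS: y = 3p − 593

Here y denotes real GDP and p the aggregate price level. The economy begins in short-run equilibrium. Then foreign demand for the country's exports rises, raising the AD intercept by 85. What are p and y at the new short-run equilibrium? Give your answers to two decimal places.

This is a positive demand shock: AD shifts right.
New AD: y = 5592 − 11p.
Set AD = SRAS: 5592 − 11p = 3p − 593, so 6185 = 14p and p = 441.79.
Substituting into AD, y = 732.36.

p = 441.79, y = 732.36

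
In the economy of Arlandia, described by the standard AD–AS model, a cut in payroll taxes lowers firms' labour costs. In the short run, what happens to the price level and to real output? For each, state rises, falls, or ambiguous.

Price level: falls; output: rises

This is a favourable supply shock: SRAS shifts right.
Moving along the downward-sloping AD curve, P falls and Y rises.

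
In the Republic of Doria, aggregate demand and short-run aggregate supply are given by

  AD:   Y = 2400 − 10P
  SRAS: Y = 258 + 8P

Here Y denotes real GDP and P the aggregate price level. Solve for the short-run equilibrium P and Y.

P = 119, Y = 1210

Set AD = SRAS: 2400 − 10P = 258 + 8P, so 2142 = 18P and P = 119.
Then Y = 2400 − 10·119 = 1210.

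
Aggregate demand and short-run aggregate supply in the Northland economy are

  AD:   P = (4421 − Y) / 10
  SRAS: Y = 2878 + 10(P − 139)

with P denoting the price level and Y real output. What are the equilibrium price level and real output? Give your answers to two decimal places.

Write SRAS as Y = 2878 + 10P − 1390 = 1488 + 10P.
Rearrange AD to Y = 4421 − 10P.
Set AD = SRAS: 4421 − 10P = 1488 + 10P, so 2933 = 20P and P = 146.65.
Substituting into AD, Y = 4421 − 10P = 2954.50.

P = 146.65, Y = 2954.50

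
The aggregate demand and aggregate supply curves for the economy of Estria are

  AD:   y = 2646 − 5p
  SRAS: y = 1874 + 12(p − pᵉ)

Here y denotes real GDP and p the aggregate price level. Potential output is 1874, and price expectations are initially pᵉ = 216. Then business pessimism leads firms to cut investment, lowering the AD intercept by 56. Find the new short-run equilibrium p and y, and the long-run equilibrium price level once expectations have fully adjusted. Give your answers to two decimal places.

AD shifts left: new AD is y = 2590 − 5p. With pᵉ = 216, SRAS is y = 12p − 718.
Short run: 2590 − 5p = 12p − 718 gives 3308 = 17p, so p = 194.59 and y = 2590 − 5p = 1617.06.
y = 1617.06 is below potential 1874; expectations adjust and SRAS shifts right until y = 1874.
Long run: on the new AD curve, 1874 = 2590 − 5p gives p = 143.20.

Short run: p = 194.59, y = 1617.06. Long run: p = 143.20.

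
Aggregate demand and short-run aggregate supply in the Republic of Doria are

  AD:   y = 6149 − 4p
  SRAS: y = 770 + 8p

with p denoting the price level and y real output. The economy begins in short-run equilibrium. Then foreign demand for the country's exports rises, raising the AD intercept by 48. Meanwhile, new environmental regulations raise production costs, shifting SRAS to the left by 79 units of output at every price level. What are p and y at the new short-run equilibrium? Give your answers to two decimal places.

p = 458.83, y = 4361.67

After both shocks: AD is y = 6197 − 4p and SRAS is y = 691 + 8p.
Setting them equal: 5506 = 12p, so p = 458.83.
Substituting into AD, y = 4361.67.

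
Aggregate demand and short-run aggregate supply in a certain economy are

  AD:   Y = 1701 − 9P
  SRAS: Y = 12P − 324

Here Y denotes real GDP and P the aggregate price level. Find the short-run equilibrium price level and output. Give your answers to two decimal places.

Set AD = SRAS: 1701 − 9P = 12P − 324, so 2025 = 21P and P = 96.43.
Substituting into AD, Y = 1701 − 9P = 833.14.

P = 96.43, Y = 833.14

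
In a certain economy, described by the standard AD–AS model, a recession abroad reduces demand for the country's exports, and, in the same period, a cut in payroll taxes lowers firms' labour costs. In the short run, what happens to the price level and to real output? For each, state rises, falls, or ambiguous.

Price level: falls; output: ambiguous

The first event is a negative demand shock: AD shifts left, which by itself pushes P down and Y down.
The second is a favourable supply shock: SRAS shifts right, which by itself pushes P down and Y up.
Both shocks push P down, so P falls. The two shocks push Y in opposite directions, so the effect on Y is ambiguous.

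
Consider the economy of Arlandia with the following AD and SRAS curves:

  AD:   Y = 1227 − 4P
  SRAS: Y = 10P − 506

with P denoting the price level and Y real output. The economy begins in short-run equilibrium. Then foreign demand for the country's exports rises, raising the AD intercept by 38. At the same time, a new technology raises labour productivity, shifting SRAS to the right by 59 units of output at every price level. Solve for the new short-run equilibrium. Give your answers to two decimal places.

After both shocks: AD is Y = 1265 − 4P and SRAS is Y = 10P − 447.
Setting them equal: 1712 = 14P, so P = 122.29.
Substituting into AD, Y = 775.86.

P = 122.29, Y = 775.86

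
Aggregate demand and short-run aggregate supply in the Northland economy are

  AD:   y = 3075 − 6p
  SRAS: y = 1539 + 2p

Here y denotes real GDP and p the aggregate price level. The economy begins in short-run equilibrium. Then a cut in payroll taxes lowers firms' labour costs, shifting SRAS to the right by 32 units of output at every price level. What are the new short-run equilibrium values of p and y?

This is a positive supply shock: SRAS shifts right.
New SRAS: y = 1571 + 2p.
Set AD = SRAS: 3075 − 6p = 1571 + 2p, so 1504 = 8p and p = 188.
y = 3075 − 6·188 = 1947.

p = 188, y = 1947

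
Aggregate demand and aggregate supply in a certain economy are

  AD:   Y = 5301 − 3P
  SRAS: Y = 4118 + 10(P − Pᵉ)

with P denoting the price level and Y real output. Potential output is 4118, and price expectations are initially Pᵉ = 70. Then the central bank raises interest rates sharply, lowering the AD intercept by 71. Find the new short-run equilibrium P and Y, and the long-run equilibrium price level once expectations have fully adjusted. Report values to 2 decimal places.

Short run: P = 139.38, Y = 4811.85. Long run: P = 370.67.

AD shifts left: new AD is Y = 5230 − 3P. With Pᵉ = 70, SRAS is Y = 3418 + 10P.
Short run: 5230 − 3P = 3418 + 10P gives 1812 = 13P, so P = 139.38 and Y = 5230 − 3P = 4811.85.
Y = 4811.85 is above potential 4118; expectations adjust and SRAS shifts left until Y = 4118.
Long run: on the new AD curve, 4118 = 5230 − 3P gives P = 370.67.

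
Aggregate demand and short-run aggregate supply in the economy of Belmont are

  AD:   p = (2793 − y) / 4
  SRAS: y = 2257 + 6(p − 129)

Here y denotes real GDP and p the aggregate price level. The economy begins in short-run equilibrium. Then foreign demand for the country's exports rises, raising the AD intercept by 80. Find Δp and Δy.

This is a positive demand shock: AD shifts right.
New AD: y = 2873 − 4p.
SRAS can be written y = 1483 + 6p.
Set AD = SRAS: 2873 − 4p = 1483 + 6p, so 1390 = 10p and p = 139.
y = 2873 − 4·139 = 2317.
Initially p = 131, y = 2269, so Δp = +8 and Δy = +48.

Δp = +8, Δy = +48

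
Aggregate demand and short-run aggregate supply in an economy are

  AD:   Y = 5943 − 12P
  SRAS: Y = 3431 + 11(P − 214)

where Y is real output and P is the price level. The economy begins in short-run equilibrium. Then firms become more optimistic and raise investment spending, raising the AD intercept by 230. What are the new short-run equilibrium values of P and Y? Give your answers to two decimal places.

This is a positive demand shock: AD shifts right.
New AD: Y = 6173 − 12P.
SRAS can be written Y = 1077 + 11P.
Set AD = SRAS: 6173 − 12P = 1077 + 11P, so 5096 = 23P and P = 221.57.
Substituting into AD, Y = 3514.22.

P = 221.57, Y = 3514.22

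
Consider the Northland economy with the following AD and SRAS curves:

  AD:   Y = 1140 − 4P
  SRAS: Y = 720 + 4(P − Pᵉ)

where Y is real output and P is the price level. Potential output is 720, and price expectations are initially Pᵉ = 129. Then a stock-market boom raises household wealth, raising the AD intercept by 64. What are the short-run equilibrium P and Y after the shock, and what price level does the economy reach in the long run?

AD shifts right: new AD is Y = 1204 − 4P. With Pᵉ = 129, SRAS is Y = 204 + 4P.
Short run: 1204 − 4P = 204 + 4P gives 1000 = 8P, so P = 125 and Y = 1204 − 4·125 = 704.
Y = 704 is below potential 720; expectations adjust and SRAS shifts right until Y = 720.
Long run: on the new AD curve, 720 = 1204 − 4P gives P = 121.

Short run: P = 125, Y = 704. Long run: P = 121.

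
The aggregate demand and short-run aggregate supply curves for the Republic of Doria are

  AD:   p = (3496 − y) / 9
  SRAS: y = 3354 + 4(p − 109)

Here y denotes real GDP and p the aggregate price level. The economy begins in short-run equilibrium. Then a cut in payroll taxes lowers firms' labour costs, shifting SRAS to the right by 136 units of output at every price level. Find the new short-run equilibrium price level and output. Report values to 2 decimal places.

This is a positive supply shock: SRAS shifts right.
New SRAS: y = 3054 + 4p.
Set AD = SRAS: 3496 − 9p = 3054 + 4p, so 442 = 13p and p = 34.00.
Substituting into AD, y = 3190.00.

p = 34.00, y = 3190.00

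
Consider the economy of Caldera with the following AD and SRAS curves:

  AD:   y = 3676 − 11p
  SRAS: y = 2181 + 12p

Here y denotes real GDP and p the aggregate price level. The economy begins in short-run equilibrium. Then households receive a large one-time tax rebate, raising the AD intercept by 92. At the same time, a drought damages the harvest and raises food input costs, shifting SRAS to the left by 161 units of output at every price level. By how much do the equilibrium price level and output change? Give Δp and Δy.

After both shocks: AD is y = 3768 − 11p and SRAS is y = 2020 + 12p.
Setting them equal: 1748 = 23p, so p = 76.
y = 3768 − 11·76 = 2932.
Initially p = 65, y = 2961, so Δp = +11 and Δy = -29.

Δp = +11, Δy = -29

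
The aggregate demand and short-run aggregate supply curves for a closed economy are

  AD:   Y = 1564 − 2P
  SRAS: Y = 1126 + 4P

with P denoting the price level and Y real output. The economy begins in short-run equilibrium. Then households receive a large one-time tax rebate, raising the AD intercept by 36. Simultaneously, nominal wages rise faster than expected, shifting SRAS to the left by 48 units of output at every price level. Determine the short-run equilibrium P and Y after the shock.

After both shocks: AD is Y = 1600 − 2P and SRAS is Y = 1078 + 4P.
Setting them equal: 522 = 6P, so P = 87.
Y = 1600 − 2·87 = 1426.

P = 87, Y = 1426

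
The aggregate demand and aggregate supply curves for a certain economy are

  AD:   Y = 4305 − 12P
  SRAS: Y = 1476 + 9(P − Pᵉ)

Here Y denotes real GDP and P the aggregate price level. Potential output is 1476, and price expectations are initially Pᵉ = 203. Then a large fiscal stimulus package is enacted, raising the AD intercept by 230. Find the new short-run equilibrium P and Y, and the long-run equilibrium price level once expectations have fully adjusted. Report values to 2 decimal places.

Short run: P = 232.67, Y = 1743.00. Long run: P = 254.92.

AD shifts right: new AD is Y = 4535 − 12P. With Pᵉ = 203, SRAS is Y = 9P − 351.
Short run: 4535 − 12P = 9P − 351 gives 4886 = 21P, so P = 232.67 and Y = 4535 − 12P = 1743.00.
Y = 1743.00 is above potential 1476; expectations adjust and SRAS shifts left until Y = 1476.
Long run: on the new AD curve, 1476 = 4535 − 12P gives P = 254.92.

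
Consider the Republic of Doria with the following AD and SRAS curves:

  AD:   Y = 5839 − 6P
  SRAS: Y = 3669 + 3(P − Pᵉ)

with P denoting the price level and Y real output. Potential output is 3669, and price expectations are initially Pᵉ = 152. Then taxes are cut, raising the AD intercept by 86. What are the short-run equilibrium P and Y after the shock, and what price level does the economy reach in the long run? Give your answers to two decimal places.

Short run: P = 301.33, Y = 4117.00. Long run: P = 376.00.

AD shifts right: new AD is Y = 5925 − 6P. With Pᵉ = 152, SRAS is Y = 3213 + 3P.
Short run: 5925 − 6P = 3213 + 3P gives 2712 = 9P, so P = 301.33 and Y = 5925 − 6P = 4117.00.
Y = 4117.00 is above potential 3669; expectations adjust and SRAS shifts left until Y = 3669.
Long run: on the new AD curve, 3669 = 5925 − 6P gives P = 376.00.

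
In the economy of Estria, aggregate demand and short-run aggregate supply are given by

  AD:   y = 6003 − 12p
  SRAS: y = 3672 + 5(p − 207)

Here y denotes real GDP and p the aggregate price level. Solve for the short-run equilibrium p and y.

p = 198, y = 3627

Write SRAS as y = 3672 + 5p − 1035 = 2637 + 5p.
Set AD = SRAS: 6003 − 12p = 2637 + 5p, so 3366 = 17p and p = 198.
Then y = 6003 − 12·198 = 3627.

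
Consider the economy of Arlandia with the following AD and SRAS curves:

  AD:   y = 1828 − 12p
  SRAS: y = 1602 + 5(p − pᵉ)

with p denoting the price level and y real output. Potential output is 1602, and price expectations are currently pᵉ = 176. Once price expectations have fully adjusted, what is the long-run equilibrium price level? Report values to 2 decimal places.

Short run: with pᵉ = 176, SRAS is y = 722 + 5p. Setting AD = SRAS gives 1106 = 17p, so p = 65.06 and y = 1828 − 12p = 1047.29.
Output 1047.29 is below potential 1602, so over time expected prices fall and SRAS shifts right until y returns to 1602.
Long run: y = 1602 on the AD curve gives 1602 = 1828 − 12p, so p = 18.83.

Long-run p = 18.83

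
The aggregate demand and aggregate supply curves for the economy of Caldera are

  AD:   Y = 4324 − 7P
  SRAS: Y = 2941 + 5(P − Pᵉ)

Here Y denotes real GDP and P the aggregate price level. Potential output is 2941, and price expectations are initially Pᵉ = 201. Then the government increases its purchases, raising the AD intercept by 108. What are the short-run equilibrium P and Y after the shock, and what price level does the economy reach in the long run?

Short run: P = 208, Y = 2976. Long run: P = 213.

AD shifts right: new AD is Y = 4432 − 7P. With Pᵉ = 201, SRAS is Y = 1936 + 5P.
Short run: 4432 − 7P = 1936 + 5P gives 2496 = 12P, so P = 208 and Y = 4432 − 7·208 = 2976.
Y = 2976 is above potential 2941; expectations adjust and SRAS shifts left until Y = 2941.
Long run: on the new AD curve, 2941 = 4432 − 7P gives P = 213.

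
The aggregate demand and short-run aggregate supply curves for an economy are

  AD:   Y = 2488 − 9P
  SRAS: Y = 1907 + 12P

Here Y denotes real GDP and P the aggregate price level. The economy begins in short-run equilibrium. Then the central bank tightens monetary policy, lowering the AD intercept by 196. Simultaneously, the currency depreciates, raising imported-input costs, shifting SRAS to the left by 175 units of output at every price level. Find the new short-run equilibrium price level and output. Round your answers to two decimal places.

P = 26.67, Y = 2052.00

After both shocks: AD is Y = 2292 − 9P and SRAS is Y = 1732 + 12P.
Setting them equal: 560 = 21P, so P = 26.67.
Substituting into AD, Y = 2052.00.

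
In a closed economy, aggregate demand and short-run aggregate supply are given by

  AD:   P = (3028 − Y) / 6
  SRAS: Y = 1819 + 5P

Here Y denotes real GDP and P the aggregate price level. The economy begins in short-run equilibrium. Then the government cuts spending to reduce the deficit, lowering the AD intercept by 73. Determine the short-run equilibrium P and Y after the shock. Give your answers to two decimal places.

This is a negative demand shock: AD shifts left.
New AD: Y = 2955 − 6P.
Set AD = SRAS: 2955 − 6P = 1819 + 5P, so 1136 = 11P and P = 103.27.
Substituting into AD, Y = 2335.36.

P = 103.27, Y = 2335.36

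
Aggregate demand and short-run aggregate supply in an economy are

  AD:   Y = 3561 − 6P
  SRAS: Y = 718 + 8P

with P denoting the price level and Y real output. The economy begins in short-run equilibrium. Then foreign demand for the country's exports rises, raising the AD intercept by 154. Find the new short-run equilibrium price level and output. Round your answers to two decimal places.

This is a positive demand shock: AD shifts right.
New AD: Y = 3715 − 6P.
Set AD = SRAS: 3715 − 6P = 718 + 8P, so 2997 = 14P and P = 214.07.
Substituting into AD, Y = 2430.57.

P = 214.07, Y = 2430.57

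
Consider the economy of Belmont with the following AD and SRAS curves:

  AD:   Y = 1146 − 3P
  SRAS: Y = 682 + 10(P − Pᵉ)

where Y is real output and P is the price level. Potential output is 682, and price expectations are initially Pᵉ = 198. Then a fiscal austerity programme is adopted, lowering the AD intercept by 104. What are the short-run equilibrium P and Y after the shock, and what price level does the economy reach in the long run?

AD shifts left: new AD is Y = 1042 − 3P. With Pᵉ = 198, SRAS is Y = 10P − 1298.
Short run: 1042 − 3P = 10P − 1298 gives 2340 = 13P, so P = 180 and Y = 1042 − 3·180 = 502.
Y = 502 is below potential 682; expectations adjust and SRAS shifts right until Y = 682.
Long run: on the new AD curve, 682 = 1042 − 3P gives P = 120.

Short run: P = 180, Y = 502. Long run: P = 120.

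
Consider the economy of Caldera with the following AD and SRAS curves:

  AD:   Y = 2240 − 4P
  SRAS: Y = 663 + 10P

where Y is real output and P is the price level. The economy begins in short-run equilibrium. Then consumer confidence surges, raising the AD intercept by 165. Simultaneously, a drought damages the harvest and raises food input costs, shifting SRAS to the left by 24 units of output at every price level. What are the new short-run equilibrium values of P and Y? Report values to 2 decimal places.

After both shocks: AD is Y = 2405 − 4P and SRAS is Y = 639 + 10P.
Setting them equal: 1766 = 14P, so P = 126.14.
Substituting into AD, Y = 1900.43.

P = 126.14, Y = 1900.43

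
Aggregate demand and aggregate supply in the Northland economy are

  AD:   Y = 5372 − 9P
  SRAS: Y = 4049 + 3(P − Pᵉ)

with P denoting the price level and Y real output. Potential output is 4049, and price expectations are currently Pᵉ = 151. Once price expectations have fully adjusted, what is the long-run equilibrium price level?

Short run: with Pᵉ = 151, SRAS is Y = 3596 + 3P. Setting AD = SRAS gives 1776 = 12P, so P = 148 and Y = 5372 − 9·148 = 4040.
Output 4040 is below potential 4049, so over time expected prices fall and SRAS shifts right until Y returns to 4049.
Long run: Y = 4049 on the AD curve gives 4049 = 5372 − 9P, so P = 147.

Long-run P = 147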